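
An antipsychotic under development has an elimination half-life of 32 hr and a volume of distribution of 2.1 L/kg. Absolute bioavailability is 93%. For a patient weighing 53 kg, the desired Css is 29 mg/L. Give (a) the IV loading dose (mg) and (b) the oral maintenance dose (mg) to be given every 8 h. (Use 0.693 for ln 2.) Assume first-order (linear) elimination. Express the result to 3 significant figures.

Vd = 2.1 L/kg × 53 kg = 111.3 L
LD = Vd × C = 111.3 × 29 = 3228 mg
CL = 0.693 × Vd / t½ = 0.693 × 111.3 / 32 = 2.410 L/h
D = CL × Css × τ / F = 2.410 × 29 × 8 / 0.93 = 601.2 mg

(a) 3230 mg; (b) 601 mg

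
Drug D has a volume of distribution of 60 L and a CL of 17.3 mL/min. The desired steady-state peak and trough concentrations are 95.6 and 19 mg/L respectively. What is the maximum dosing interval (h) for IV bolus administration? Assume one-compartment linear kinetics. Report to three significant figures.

Convert clearance: 17.3 mL/min × 60 min/h ÷ 1000 mL/L = 1.038 L/h
k = CL / Vd = 1.038 / 60.00 = 0.01730 h⁻¹
Between IV bolus doses, concentration decays as C = C₀·e^(−kτ), so C_peak/C_trough = e^(kτ).
τ_max = ln(C_peak/C_trough) / k = ln(95.6/19) / 0.01730 = 1.616 / 0.01730 = 93.41 h

93.4 h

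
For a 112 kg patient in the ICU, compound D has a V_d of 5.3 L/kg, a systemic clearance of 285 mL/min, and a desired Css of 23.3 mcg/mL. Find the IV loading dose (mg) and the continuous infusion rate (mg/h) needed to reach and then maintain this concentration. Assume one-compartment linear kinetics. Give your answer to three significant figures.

(a) 13800 mg; (b) 398 mg/h

Vd = 5.3 L/kg × 112 kg = 593.6 L
LD = Vd · C_target = 593.6 × 23.3 = 13830 mg
CL = 285 mL/min = 285 × 0.06 = 17.10 L/h
Infusion rate = 17.10 L/h × 23.3 mg/L = 398.4 mg/h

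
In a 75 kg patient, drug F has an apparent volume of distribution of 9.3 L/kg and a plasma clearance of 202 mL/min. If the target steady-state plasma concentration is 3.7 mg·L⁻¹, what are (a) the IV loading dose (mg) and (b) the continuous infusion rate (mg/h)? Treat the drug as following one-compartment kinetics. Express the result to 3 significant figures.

(a) 2580 mg; (b) 44.8 mg/h

Total Vd = 9.3 × 75 = 697.5 L
Loading dose = Vd × C = 697.5 × 3.7 = 2581 mg
Convert clearance: 202 mL/min × 60 min/h ÷ 1000 mL/L = 12.12 L/h
Maintenance infusion rate = CL × Css = 12.12 × 3.7 = 44.84 mg/h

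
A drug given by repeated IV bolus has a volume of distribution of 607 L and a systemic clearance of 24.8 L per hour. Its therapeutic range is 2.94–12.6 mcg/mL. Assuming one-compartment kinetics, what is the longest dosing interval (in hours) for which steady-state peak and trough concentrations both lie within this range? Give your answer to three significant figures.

k = CL / Vd = 24.80 / 607.0 = 0.04086 h⁻¹
Between IV bolus doses, concentration decays as C = C₀·e^(−kτ), so C_peak/C_trough = e^(kτ).
τ_max = ln(C_peak/C_trough) / k = ln(12.6/2.94) / 0.04086 = 1.455 / 0.04086 = 35.61 h

35.6 h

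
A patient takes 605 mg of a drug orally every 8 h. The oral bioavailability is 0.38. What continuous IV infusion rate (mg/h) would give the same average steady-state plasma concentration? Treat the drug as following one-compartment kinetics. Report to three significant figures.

Equivalent systemic input: infusion rate = F·D/τ.
Rate = 0.38 × 605 / 8 = 28.74 mg/h

28.7 mg/h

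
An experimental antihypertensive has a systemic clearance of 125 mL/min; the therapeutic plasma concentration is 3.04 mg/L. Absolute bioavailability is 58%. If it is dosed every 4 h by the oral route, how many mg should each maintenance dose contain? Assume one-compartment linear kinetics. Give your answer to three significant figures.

157 mg

CL = 125 mL/min = 125 × 0.06 = 7.500 L/h
D = CL × Css × τ / F = 7.500 × 3.04 × 4 / 0.58 = 157.2 mg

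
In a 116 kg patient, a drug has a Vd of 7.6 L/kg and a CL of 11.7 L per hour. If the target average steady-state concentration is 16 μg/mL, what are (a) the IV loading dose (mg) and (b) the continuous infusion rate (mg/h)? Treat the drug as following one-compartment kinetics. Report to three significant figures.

Vd = 7.6 L/kg × 116 kg = 881.6 L
Loading dose = Vd × C = 881.6 × 16 = 14110 mg
Maintenance infusion rate = CL × Css = 11.70 × 16 = 187.2 mg/h

(a) 14100 mg; (b) 187 mg/h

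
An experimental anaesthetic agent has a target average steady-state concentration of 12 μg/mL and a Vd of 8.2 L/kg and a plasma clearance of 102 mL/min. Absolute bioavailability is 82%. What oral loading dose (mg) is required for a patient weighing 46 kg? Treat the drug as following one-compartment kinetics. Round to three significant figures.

Vd = 8.2 L/kg × 46 kg = 377.2 L
LD = Vd × C / F = 377.2 × 12.00 / 0.82 = 5520 mg

5520 mg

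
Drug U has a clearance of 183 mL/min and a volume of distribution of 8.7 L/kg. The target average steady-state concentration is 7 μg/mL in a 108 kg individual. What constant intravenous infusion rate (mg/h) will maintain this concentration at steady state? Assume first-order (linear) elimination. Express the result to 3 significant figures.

CL = 183 mL/min = 183 × 0.06 = 10.98 L/h
Rate = CL × Css = 10.98 × 7 = 76.86 mg/h

76.9 mg/h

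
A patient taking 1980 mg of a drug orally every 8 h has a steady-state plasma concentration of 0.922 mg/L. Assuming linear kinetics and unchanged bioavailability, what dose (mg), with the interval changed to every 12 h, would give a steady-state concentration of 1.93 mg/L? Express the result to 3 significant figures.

With linear kinetics, Css is proportional to dose rate (D/τ) at fixed clearance.
D₂ = D₁ × (Css,target / Css,current) × (τ₂/τ₁) = 1980 × (1.93/0.922) × (12/8) = 6217 mg

6220 mg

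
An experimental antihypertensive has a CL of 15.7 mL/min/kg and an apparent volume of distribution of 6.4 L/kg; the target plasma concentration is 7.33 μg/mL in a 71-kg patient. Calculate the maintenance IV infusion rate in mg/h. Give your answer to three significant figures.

CL = 15.7 mL/min/kg × 71 kg = 1115 mL/min = 1115 × 60/1000 = 66.90 L/h
R₀ = 66.90 × 7.33 = 490.4 mg/h

490 mg/h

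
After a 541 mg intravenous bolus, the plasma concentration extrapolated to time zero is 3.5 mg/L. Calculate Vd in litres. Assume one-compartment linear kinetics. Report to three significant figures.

Immediately after an IV bolus, C₀ = Dose / Vd, so Vd = Dose / C₀.
Vd = 541 / 3.5 = 154.6 L

155 L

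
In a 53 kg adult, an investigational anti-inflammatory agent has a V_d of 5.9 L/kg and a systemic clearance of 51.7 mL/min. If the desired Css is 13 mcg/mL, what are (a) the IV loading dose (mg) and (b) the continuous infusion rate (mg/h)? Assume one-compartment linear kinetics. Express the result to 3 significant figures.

(a) 4070 mg; (b) 40.3 mg/h

Total Vd = 5.9 × 53 = 312.7 L
Loading: fill Vd to C_target → 312.7 L × 13 mg/L = 4065 mg
Convert clearance: 51.7 mL/min × 60 min/h ÷ 1000 mL/L = 3.102 L/h
Infusion rate = 3.102 L/h × 13 mg/L = 40.33 mg/h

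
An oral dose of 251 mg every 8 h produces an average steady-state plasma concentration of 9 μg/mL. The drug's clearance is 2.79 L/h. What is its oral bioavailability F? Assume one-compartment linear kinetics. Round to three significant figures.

0.800

F·D/τ = CL·Css at steady state → F = CL·Css·τ / D.
F = 2.79 × 9 × 8 / 251 = 0.800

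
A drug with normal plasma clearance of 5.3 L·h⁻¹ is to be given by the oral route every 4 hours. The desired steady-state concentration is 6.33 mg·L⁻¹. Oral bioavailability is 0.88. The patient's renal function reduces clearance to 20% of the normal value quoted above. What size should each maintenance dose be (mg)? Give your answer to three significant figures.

30.5 mg

Patient clearance = 0.2 × 5.300 = 1.060 L/h
D = CL × Css × τ / F = 1.060 × 6.33 × 4 / 0.88 = 30.50 mg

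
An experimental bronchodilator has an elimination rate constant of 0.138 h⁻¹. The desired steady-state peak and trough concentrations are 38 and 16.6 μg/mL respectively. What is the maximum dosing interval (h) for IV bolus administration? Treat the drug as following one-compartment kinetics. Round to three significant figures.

Between IV bolus doses, concentration decays as C = C₀·e^(−kτ), so C_peak/C_trough = e^(kτ).
τ_max = ln(C_peak/C_trough) / k = ln(38/16.6) / 0.1380 = 0.8282 / 0.1380 = 6.001 h

6.00 h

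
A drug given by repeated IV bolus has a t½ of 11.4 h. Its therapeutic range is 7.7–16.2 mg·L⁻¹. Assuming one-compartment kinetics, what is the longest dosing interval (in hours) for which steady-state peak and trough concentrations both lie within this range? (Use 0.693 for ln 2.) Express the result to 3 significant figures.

k = 0.693 / t½ = 0.693 / 11.4 = 0.06079 h⁻¹
Between IV bolus doses, concentration decays as C = C₀·e^(−kτ), so C_peak/C_trough = e^(kτ).
τ_max = ln(C_peak/C_trough) / k = ln(16.2/7.7) / 0.06079 = 0.7438 / 0.06079 = 12.24 h

12.2 h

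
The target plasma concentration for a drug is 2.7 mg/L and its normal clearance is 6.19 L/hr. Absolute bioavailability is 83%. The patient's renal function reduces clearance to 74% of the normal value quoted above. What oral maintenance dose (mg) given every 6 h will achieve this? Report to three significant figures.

Patient clearance = 0.74 × 6.190 = 4.581 L/h
At steady state, dose per interval replaces the amount cleared in that interval: F·D/τ = CL·Css.
D = CL × Css × τ / F = 4.581 × 2.7 × 6 / 0.83 = 89.41 mg

89.4 mg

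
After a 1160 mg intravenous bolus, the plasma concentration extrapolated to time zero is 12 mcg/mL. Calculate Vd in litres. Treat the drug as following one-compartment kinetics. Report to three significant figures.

Immediately after an IV bolus, C₀ = Dose / Vd, so Vd = Dose / C₀.
Vd = 1160 / 12 = 96.67 L

96.7 L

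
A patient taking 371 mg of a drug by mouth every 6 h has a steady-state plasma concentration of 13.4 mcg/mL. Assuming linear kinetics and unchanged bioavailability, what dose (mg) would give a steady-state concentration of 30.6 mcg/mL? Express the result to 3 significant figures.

For first-order elimination, Css ∝ F·D/(CL·τ); F and CL are unchanged, so Css ∝ D/τ.
D₂ = D₁ × (Css,target / Css,current) = 371 × 30.6/13.4 = 847.2 mg

847 mg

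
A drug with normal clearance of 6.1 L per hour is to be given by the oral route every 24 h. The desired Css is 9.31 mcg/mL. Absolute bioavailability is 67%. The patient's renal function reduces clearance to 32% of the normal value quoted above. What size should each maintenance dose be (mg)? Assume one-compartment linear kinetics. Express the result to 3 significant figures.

Patient clearance = 0.32 × 6.100 = 1.952 L/h
At steady state, dose per interval replaces the amount cleared in that interval: F·D/τ = CL·Css.
D = CL × Css × τ / F = 1.952 × 9.31 × 24 / 0.67 = 651.0 mg

651 mg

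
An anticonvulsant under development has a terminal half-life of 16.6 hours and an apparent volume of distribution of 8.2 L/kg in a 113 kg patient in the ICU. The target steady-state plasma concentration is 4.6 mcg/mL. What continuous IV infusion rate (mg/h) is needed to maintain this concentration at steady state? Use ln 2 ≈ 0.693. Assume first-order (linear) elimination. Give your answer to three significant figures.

178 mg/h

Total Vd = 8.2 × 113 = 926.6 L
k = 0.693/16.6 = 0.04175 h⁻¹, so CL = k·Vd = 0.04175 × 926.6 = 38.69 L/h
Infusion rate = CL × Css = 38.69 × 4.6 = 178.0 mg/h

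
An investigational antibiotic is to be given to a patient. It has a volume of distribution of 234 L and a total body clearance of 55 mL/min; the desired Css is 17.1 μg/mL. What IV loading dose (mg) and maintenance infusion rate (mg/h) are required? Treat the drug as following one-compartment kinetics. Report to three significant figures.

(a) 4000 mg; (b) 56.4 mg/h

LD = Vd · C_target = 234.0 × 17.1 = 4001 mg
CL = 55 mL/min × 60/1000 = 3.300 L/h
Maintenance: replace elimination → rate = CL × Css = 3.300 × 17.1 = 56.43 mg/h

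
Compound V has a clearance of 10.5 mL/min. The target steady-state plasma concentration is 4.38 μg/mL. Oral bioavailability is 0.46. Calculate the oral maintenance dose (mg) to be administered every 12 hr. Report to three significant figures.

Convert clearance: 10.5 mL/min × 60 min/h ÷ 1000 mL/L = 0.6300 L/h
D = CL × Css × τ / F = 0.6300 × 4.38 × 12 / 0.46 = 71.98 mg

72.0 mg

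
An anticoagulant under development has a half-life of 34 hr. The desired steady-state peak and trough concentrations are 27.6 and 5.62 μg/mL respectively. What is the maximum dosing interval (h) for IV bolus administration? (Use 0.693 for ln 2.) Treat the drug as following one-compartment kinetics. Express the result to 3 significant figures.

k = 0.693 / t½ = 0.693 / 34 = 0.02038 h⁻¹
Between IV bolus doses, concentration decays as C = C₀·e^(−kτ), so C_peak/C_trough = e^(kτ).
τ_max = ln(C_peak/C_trough) / k = ln(27.6/5.62) / 0.02038 = 1.591 / 0.02038 = 78.07 h

78.1 h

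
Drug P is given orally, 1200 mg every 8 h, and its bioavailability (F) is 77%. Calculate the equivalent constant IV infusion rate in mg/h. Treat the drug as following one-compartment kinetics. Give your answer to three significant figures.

116 mg/h

Equivalent systemic input: infusion rate = F·D/τ.
Rate = 0.77 × 1200 / 8 = 115.5 mg/h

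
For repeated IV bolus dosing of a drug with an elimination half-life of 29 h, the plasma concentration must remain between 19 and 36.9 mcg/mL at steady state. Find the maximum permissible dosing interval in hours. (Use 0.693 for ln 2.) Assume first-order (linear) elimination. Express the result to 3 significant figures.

k = 0.693 / t½ = 0.693 / 29 = 0.02390 h⁻¹
Between IV bolus doses, concentration decays as C = C₀·e^(−kτ), so C_peak/C_trough = e^(kτ).
τ_max = ln(C_peak/C_trough) / k = ln(36.9/19) / 0.02390 = 0.6638 / 0.02390 = 27.77 h

27.8 h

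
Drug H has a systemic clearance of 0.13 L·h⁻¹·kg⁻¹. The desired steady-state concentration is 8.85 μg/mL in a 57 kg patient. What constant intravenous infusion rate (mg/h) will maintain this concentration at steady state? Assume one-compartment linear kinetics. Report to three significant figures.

CL = 0.13 L·h⁻¹·kg⁻¹ × 57 kg = 7.410 L/h
At steady state, infusion rate equals elimination rate: rate in = CL × Css.
R₀ = 7.410 × 8.85 = 65.58 mg/h

65.6 mg/h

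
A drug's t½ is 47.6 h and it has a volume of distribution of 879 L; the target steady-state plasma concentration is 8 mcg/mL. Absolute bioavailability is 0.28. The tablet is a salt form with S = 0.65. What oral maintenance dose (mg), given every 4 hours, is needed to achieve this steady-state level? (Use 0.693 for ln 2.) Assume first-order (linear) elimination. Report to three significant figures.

2250 mg

CL = ln 2 · Vd / t½ = 0.693 × 879.0 / 47.6 = 12.80 L/h
D = CL × Css × τ / F / S = 12.80 × 8 × 4 / 0.28 / 0.65 = 2251 mg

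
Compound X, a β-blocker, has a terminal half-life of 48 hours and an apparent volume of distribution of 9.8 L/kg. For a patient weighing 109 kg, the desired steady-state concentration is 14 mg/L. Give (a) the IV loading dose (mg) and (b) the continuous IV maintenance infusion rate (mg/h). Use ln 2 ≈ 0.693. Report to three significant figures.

(a) 15000 mg; (b) 216 mg/h

Total Vd = 9.8 × 109 = 1068 L
LD = Vd × C = 1068 × 14 = 14950 mg
CL = 0.693 × Vd / t½ = 0.693 × 1068 / 48 = 15.42 L/h
Infusion rate = CL × Css = 15.42 × 14 = 215.9 mg/h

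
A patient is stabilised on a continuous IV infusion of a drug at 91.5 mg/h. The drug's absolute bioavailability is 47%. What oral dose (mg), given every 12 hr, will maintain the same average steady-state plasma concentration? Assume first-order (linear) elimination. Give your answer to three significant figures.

To maintain the same Css, the systemic dosing rate must be unchanged: F·D/τ = infusion rate.
D = rate × τ / F = 91.5 × 12 / 0.47 = 2336 mg

2340 mg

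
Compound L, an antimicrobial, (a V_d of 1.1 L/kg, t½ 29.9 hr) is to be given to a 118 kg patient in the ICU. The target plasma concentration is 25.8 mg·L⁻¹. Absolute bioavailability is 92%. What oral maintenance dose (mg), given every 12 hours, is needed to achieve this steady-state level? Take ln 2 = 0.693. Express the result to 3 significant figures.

1010 mg

Vd = 1.1 L/kg × 118 kg = 129.8 L
CL = 0.693 × Vd / t½ = 0.693 × 129.8 / 29.9 = 3.008 L/h
D = CL × Css × τ / F = 3.008 × 25.8 × 12 / 0.92 = 1012 mg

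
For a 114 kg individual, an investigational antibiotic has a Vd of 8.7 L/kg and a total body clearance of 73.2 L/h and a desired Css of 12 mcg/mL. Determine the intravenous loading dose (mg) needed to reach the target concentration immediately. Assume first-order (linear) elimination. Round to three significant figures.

Total Vd = 8.7 × 114 = 991.8 L
LD = Vd × C = 991.8 × 12.00 = 11900 mg

11900 mg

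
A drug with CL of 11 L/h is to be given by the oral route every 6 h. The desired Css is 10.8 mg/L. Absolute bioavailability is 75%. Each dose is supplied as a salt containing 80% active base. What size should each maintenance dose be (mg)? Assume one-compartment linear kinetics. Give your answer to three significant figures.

1190 mg

At steady state, dose per interval replaces the amount cleared in that interval: F·S·D/τ = CL·Css.
D = CL × Css × τ / F / S = 11.00 × 10.8 × 6 / 0.75 / 0.8 = 1188 mg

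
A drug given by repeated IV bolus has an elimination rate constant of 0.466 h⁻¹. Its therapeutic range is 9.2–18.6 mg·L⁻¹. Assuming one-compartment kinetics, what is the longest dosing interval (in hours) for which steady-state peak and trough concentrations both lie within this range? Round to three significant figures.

Between IV bolus doses, concentration decays as C = C₀·e^(−kτ), so C_peak/C_trough = e^(kτ).
τ_max = ln(C_peak/C_trough) / k = ln(18.6/9.2) / 0.4660 = 0.7040 / 0.4660 = 1.511 h

1.51 h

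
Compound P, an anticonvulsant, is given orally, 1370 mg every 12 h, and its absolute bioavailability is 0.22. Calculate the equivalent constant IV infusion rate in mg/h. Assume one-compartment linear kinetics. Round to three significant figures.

Equivalent systemic input: infusion rate = F·D/τ.
Rate = 0.22 × 1370 / 12 = 25.12 mg/h

25.1 mg/h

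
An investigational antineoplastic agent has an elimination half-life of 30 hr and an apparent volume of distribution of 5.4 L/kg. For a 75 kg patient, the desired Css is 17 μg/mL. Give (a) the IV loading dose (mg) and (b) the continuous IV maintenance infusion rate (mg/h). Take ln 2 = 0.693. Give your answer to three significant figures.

(a) 6890 mg; (b) 159 mg/h

Vd(total) = 75 kg × 5.4 L/kg = 405.0 L
LD = Vd × C = 405.0 × 17 = 6885 mg
CL = 0.693 × Vd / t½ = 0.693 × 405.0 / 30 = 9.356 L/h
Infusion rate = CL × Css = 9.356 × 17 = 159.1 mg/h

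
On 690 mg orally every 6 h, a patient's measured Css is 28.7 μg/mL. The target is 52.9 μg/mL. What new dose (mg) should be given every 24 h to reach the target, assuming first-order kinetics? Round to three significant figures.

With linear kinetics, Css is proportional to dose rate (D/τ) at fixed clearance.
D₂ = D₁ × (Css,target / Css,current) × (τ₂/τ₁) = 690 × (52.9/28.7) × (24/6) = 5087 mg

5090 mg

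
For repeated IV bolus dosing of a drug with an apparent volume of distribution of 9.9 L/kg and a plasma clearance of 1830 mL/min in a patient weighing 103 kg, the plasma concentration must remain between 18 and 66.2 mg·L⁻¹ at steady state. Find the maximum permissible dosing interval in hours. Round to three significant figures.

Vd(total) = 103 kg × 9.9 L/kg = 1020 L
Convert clearance: 1830 mL/min × 60 min/h ÷ 1000 mL/L = 109.8 L/h
k = CL / Vd = 109.8 / 1020 = 0.1076 h⁻¹
Between IV bolus doses, concentration decays as C = C₀·e^(−kτ), so C_peak/C_trough = e^(kτ).
τ_max = ln(C_peak/C_trough) / k = ln(66.2/18) / 0.1076 = 1.302 / 0.1076 = 12.10 h

12.1 h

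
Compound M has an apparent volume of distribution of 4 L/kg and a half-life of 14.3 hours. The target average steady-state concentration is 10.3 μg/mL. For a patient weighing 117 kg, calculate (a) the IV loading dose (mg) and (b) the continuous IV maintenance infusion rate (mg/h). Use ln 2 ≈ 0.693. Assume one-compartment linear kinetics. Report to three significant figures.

Vd(total) = 117 kg × 4 L/kg = 468.0 L
LD = Vd × C = 468.0 × 10.3 = 4820 mg
CL = 0.693 × Vd / t½ = 0.693 × 468.0 / 14.3 = 22.68 L/h
Infusion rate = CL × Css = 22.68 × 10.3 = 233.6 mg/h

(a) 4820 mg; (b) 234 mg/h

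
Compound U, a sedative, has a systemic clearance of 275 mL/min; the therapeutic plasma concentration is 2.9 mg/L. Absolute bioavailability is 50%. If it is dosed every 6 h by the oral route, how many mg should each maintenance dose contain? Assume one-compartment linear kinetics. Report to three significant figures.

574 mg

Convert clearance: 275 mL/min × 60 min/h ÷ 1000 mL/L = 16.50 L/h
D = CL × Css × τ / F = 16.50 × 2.9 × 6 / 0.5 = 574.2 mg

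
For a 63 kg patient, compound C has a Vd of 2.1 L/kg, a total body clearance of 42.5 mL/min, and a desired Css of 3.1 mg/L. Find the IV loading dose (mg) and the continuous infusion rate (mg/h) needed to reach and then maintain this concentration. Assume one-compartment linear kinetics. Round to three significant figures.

(a) 410 mg; (b) 7.91 mg/h

Vd(total) = 63 kg × 2.1 L/kg = 132.3 L
Loading dose = Vd × C = 132.3 × 3.1 = 410.1 mg
CL = 42.5 mL/min = 42.5 × 0.06 = 2.550 L/h
Infusion rate = 2.550 L/h × 3.1 mg/L = 7.905 mg/h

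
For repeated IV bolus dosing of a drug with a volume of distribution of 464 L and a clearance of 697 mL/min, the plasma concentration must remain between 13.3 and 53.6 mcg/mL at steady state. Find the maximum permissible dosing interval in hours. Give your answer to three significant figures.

CL = 697 mL/min × 60/1000 = 41.82 L/h
k = CL / Vd = 41.82 / 464.0 = 0.09013 h⁻¹
Between IV bolus doses, concentration decays as C = C₀·e^(−kτ), so C_peak/C_trough = e^(kτ).
τ_max = ln(C_peak/C_trough) / k = ln(53.6/13.3) / 0.09013 = 1.394 / 0.09013 = 15.47 h

15.5 h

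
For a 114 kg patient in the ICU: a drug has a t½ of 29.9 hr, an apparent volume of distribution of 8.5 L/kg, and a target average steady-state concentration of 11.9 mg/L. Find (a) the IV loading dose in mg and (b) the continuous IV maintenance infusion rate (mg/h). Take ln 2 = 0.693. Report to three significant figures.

Vd = 8.5 L/kg × 114 kg = 969.0 L
LD = Vd × C = 969.0 × 11.9 = 11530 mg
CL = 0.693 × Vd / t½ = 0.693 × 969.0 / 29.9 = 22.46 L/h
Infusion rate = CL × Css = 22.46 × 11.9 = 267.3 mg/h

(a) 11500 mg; (b) 267 mg/h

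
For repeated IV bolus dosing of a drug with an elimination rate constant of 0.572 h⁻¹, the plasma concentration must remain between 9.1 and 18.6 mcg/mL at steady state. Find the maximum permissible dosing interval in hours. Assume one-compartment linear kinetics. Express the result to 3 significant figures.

Between IV bolus doses, concentration decays as C = C₀·e^(−kτ), so C_peak/C_trough = e^(kτ).
τ_max = ln(C_peak/C_trough) / k = ln(18.6/9.1) / 0.5720 = 0.7149 / 0.5720 = 1.250 h

1.25 h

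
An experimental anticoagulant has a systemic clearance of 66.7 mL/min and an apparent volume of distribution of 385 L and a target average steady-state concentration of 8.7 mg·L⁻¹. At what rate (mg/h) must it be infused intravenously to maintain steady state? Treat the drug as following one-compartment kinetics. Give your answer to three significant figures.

34.8 mg/h

Convert clearance: 66.7 mL/min × 60 min/h ÷ 1000 mL/L = 4.002 L/h
Rate = CL × Css = 4.002 × 8.7 = 34.82 mg/h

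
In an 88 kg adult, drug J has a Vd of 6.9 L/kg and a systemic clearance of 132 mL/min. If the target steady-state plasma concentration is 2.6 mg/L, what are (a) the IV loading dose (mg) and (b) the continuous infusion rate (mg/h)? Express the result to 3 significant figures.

Vd = 6.9 L/kg × 88 kg = 607.2 L
LD = Vd · C_target = 607.2 × 2.6 = 1579 mg
CL = 132 mL/min = 132 × 0.06 = 7.920 L/h
Infusion rate = 7.920 L/h × 2.6 mg/L = 20.59 mg/h

(a) 1580 mg; (b) 20.6 mg/h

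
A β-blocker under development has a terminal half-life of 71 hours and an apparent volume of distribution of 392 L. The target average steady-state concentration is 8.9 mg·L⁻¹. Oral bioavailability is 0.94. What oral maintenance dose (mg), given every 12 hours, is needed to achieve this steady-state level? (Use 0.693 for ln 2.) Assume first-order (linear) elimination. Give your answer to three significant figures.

435 mg

CL = ln 2 · Vd / t½ = 0.693 × 392.0 / 71 = 3.826 L/h
D = CL × Css × τ / F = 3.826 × 8.9 × 12 / 0.94 = 434.7 mg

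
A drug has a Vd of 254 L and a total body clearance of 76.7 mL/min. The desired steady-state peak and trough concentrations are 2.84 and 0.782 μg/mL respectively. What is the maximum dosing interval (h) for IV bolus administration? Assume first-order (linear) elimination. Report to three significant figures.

CL = 76.7 mL/min = 76.7 × 0.06 = 4.602 L/h
k = CL / Vd = 4.602 / 254.0 = 0.01812 h⁻¹
Between IV bolus doses, concentration decays as C = C₀·e^(−kτ), so C_peak/C_trough = e^(kτ).
τ_max = ln(C_peak/C_trough) / k = ln(2.84/0.782) / 0.01812 = 1.290 / 0.01812 = 71.19 h

71.2 h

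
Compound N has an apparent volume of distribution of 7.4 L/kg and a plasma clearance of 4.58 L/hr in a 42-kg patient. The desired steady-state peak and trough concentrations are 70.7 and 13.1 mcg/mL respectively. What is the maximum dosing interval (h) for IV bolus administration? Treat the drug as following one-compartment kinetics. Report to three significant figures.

114 h

Vd(total) = 42 kg × 7.4 L/kg = 310.8 L
k = CL / Vd = 4.580 / 310.8 = 0.01474 h⁻¹
Between IV bolus doses, concentration decays as C = C₀·e^(−kτ), so C_peak/C_trough = e^(kτ).
τ_max = ln(C_peak/C_trough) / k = ln(70.7/13.1) / 0.01474 = 1.686 / 0.01474 = 114.4 h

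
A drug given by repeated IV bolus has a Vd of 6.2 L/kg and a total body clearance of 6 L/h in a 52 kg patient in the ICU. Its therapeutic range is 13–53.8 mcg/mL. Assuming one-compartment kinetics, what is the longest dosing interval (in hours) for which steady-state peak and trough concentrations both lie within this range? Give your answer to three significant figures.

Vd(total) = 52 kg × 6.2 L/kg = 322.4 L
k = CL / Vd = 6.000 / 322.4 = 0.01861 h⁻¹
Between IV bolus doses, concentration decays as C = C₀·e^(−kτ), so C_peak/C_trough = e^(kτ).
τ_max = ln(C_peak/C_trough) / k = ln(53.8/13) / 0.01861 = 1.420 / 0.01861 = 76.30 h

76.3 h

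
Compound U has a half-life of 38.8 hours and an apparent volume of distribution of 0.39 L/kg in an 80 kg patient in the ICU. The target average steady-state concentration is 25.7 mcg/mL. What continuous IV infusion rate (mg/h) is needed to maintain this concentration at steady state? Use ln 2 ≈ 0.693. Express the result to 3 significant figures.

14.3 mg/h

Total Vd = 0.39 × 80 = 31.20 L
CL = ln 2 · Vd / t½ = 0.693 × 31.20 / 38.8 = 0.5573 L/h
Infusion rate = CL × Css = 0.5573 × 25.7 = 14.32 mg/h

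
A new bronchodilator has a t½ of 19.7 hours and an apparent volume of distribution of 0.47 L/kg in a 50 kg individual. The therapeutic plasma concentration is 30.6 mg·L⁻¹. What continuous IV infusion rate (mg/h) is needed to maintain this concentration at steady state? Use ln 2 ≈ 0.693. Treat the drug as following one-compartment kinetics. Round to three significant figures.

25.3 mg/h

Vd(total) = 50 kg × 0.47 L/kg = 23.50 L
CL = ln 2 · Vd / t½ = 0.693 × 23.50 / 19.7 = 0.8267 L/h
Infusion rate = CL × Css = 0.8267 × 30.6 = 25.30 mg/h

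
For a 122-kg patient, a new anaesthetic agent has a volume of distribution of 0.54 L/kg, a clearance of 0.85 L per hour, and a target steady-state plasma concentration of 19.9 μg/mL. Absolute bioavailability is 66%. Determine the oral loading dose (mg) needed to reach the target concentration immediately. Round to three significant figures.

Vd = 0.54 L/kg × 122 kg = 65.88 L
Loading dose depends on Vd (not clearance): it fills the distribution volume.
LD = Vd × C / F = 65.88 × 19.90 / 0.66 = 1986 mg

1990 mg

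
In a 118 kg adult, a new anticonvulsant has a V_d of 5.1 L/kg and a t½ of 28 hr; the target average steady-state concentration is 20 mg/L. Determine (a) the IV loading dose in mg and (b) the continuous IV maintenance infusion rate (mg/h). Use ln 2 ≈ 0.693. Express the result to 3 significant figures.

(a) 12000 mg; (b) 298 mg/h

Vd(total) = 118 kg × 5.1 L/kg = 601.8 L
LD = Vd × C = 601.8 × 20 = 12040 mg
CL = 0.693 × Vd / t½ = 0.693 × 601.8 / 28 = 14.89 L/h
Infusion rate = CL × Css = 14.89 × 20 = 297.8 mg/h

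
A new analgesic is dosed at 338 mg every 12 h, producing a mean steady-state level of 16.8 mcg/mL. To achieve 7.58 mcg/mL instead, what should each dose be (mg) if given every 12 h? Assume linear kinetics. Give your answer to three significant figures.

153 mg

For first-order elimination, Css ∝ F·D/(CL·τ); F and CL are unchanged, so Css ∝ D/τ.
D₂ = D₁ × (Css,target / Css,current) = 338 × 7.58/16.8 = 152.5 mg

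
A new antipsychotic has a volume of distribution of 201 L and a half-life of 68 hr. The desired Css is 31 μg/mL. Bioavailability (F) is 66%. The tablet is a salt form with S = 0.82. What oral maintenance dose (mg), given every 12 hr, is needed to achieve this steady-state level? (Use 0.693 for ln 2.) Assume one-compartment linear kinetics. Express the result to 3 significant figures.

CL = 0.693 × Vd / t½ = 0.693 × 201.0 / 68 = 2.048 L/h
D = CL × Css × τ / F / S = 2.048 × 31 × 12 / 0.66 / 0.82 = 1408 mg

1410 mg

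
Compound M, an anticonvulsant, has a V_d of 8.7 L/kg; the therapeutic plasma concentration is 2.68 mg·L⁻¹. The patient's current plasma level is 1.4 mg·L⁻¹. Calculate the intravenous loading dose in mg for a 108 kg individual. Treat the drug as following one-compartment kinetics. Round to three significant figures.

1200 mg

Vd(total) = 108 kg × 8.7 L/kg = 939.6 L
Concentration deficit ΔC = 2.68 − 1.4 = 1.280 mg/L
LD = Vd × ΔC = 939.6 × 1.280 = 1203 mg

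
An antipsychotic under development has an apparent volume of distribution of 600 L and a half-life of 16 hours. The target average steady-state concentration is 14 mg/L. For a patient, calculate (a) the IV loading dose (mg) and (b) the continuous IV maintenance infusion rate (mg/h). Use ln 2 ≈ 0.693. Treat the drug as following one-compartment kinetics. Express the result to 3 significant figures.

(a) 8400 mg; (b) 364 mg/h

LD = Vd × C = 600.0 × 14 = 8400 mg
CL = 0.693 × Vd / t½ = 0.693 × 600.0 / 16 = 25.99 L/h
Infusion rate = CL × Css = 25.99 × 14 = 363.9 mg/h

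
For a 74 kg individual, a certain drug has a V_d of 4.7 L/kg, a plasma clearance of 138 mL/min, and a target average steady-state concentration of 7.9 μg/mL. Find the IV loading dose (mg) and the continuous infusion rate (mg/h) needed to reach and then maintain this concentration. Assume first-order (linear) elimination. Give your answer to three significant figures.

(a) 2750 mg; (b) 65.4 mg/h

Vd = 4.7 L/kg × 74 kg = 347.8 L
Loading: fill Vd to C_target → 347.8 L × 7.9 mg/L = 2748 mg
CL = 138 mL/min × 60/1000 = 8.280 L/h
Infusion rate = 8.280 L/h × 7.9 mg/L = 65.41 mg/h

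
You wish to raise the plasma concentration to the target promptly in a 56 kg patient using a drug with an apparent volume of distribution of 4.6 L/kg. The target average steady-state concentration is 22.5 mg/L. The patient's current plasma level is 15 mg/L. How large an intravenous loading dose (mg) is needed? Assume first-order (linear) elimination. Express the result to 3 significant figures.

1930 mg

Total Vd = 4.6 × 56 = 257.6 L
The loading dose fills Vd to the target concentration.
Concentration deficit ΔC = 22.5 − 15 = 7.500 mg/L
LD = Vd × ΔC = 257.6 × 7.500 = 1932 mg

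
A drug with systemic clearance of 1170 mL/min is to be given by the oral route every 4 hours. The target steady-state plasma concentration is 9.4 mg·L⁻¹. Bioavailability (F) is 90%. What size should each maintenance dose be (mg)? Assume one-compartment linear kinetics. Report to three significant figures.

2930 mg

Convert clearance: 1170 mL/min × 60 min/h ÷ 1000 mL/L = 70.20 L/h
At steady state, dose per interval replaces the amount cleared in that interval: F·D/τ = CL·Css.
D = CL × Css × τ / F = 70.20 × 9.4 × 4 / 0.9 = 2933 mg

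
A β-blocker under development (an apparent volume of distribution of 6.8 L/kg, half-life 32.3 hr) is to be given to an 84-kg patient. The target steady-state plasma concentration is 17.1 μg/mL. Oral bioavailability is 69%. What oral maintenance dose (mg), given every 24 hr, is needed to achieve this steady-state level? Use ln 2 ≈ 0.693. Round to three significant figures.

Total Vd = 6.8 × 84 = 571.2 L
CL = ln 2 · Vd / t½ = 0.693 × 571.2 / 32.3 = 12.26 L/h
D = CL × Css × τ / F = 12.26 × 17.1 × 24 / 0.69 = 7292 mg

7290 mg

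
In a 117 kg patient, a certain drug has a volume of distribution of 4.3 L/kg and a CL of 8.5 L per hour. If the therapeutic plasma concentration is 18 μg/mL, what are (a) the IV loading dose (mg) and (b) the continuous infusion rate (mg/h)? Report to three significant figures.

Vd = 4.3 L/kg × 117 kg = 503.1 L
Loading: fill Vd to C_target → 503.1 L × 18 mg/L = 9056 mg
Maintenance infusion rate = CL × Css = 8.500 × 18 = 153.0 mg/h

(a) 9060 mg; (b) 153 mg/h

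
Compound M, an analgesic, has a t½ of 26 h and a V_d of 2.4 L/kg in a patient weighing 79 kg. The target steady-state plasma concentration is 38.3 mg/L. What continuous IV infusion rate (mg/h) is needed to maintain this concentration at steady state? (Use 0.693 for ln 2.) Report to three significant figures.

194 mg/h

Vd(total) = 79 kg × 2.4 L/kg = 189.6 L
k = 0.693/26 = 0.02665 h⁻¹, so CL = k·Vd = 0.02665 × 189.6 = 5.053 L/h
Infusion rate = CL × Css = 5.053 × 38.3 = 193.5 mg/h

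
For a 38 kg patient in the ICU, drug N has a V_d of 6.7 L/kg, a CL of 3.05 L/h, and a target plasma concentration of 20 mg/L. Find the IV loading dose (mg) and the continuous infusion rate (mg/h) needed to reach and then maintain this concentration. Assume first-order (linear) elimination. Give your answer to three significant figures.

Total Vd = 6.7 × 38 = 254.6 L
Loading dose = Vd × C = 254.6 × 20 = 5092 mg
Infusion rate = 3.050 L/h × 20 mg/L = 61.00 mg/h

(a) 5090 mg; (b) 61.0 mg/h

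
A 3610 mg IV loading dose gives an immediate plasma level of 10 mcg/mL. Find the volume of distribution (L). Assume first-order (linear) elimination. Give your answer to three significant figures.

Immediately after an IV bolus, C₀ = Dose / Vd, so Vd = Dose / C₀.
Vd = 3610 / 10 = 361.0 L

361 L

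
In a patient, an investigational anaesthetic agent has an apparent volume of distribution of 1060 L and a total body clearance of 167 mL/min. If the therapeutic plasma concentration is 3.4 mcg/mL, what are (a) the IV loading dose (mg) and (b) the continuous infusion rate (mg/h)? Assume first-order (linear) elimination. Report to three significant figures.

Loading dose = Vd × C = 1060 × 3.4 = 3604 mg
CL = 167 mL/min = 167 × 0.06 = 10.02 L/h
Infusion rate = 10.02 L/h × 3.4 mg/L = 34.07 mg/h

(a) 3600 mg; (b) 34.1 mg/h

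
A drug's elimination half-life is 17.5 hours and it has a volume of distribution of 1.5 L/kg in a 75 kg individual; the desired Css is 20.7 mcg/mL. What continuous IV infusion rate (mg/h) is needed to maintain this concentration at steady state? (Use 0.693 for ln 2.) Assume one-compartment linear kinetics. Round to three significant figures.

92.2 mg/h

Vd = 1.5 L/kg × 75 kg = 112.5 L
k = 0.693/17.5 = 0.03960 h⁻¹, so CL = k·Vd = 0.03960 × 112.5 = 4.455 L/h
Infusion rate = CL × Css = 4.455 × 20.7 = 92.22 mg/h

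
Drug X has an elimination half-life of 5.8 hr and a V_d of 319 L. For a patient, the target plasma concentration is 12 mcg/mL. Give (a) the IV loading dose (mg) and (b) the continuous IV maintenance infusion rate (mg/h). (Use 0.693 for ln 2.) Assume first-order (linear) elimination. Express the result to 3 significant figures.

LD = Vd × C = 319.0 × 12 = 3828 mg
CL = 0.693 × Vd / t½ = 0.693 × 319.0 / 5.8 = 38.12 L/h
Infusion rate = CL × Css = 38.12 × 12 = 457.4 mg/h

(a) 3830 mg; (b) 457 mg/h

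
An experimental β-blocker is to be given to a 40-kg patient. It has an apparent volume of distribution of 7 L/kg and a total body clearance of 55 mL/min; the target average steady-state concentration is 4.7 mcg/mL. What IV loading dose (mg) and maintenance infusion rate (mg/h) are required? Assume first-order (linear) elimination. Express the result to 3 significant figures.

Total Vd = 7 × 40 = 280.0 L
Loading dose = Vd × C = 280.0 × 4.7 = 1316 mg
CL = 55 mL/min = 55 × 0.06 = 3.300 L/h
Maintenance infusion rate = CL × Css = 3.300 × 4.7 = 15.51 mg/h

(a) 1320 mg; (b) 15.5 mg/h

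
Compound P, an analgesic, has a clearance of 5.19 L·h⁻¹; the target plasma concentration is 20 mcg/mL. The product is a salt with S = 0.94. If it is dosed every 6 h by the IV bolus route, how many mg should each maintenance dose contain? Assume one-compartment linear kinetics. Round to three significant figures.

D = CL × Css × τ / S = 5.190 × 20 × 6 / 0.94 = 662.6 mg

663 mg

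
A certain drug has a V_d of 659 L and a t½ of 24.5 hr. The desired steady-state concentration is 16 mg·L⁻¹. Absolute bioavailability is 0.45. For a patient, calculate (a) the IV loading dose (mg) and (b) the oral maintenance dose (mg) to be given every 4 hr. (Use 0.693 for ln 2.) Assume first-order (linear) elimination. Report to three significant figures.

LD = Vd × C = 659.0 × 16 = 10540 mg
CL = 0.693 × Vd / t½ = 0.693 × 659.0 / 24.5 = 18.64 L/h
D = CL × Css × τ / F = 18.64 × 16 × 4 / 0.45 = 2651 mg

(a) 10500 mg; (b) 2650 mg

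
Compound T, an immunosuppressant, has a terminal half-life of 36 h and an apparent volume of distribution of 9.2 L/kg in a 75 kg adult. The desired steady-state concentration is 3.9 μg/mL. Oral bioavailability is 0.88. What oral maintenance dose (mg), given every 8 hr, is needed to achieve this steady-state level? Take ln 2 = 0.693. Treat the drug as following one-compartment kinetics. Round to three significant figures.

Vd(total) = 75 kg × 9.2 L/kg = 690.0 L
k = 0.693/36 = 0.01925 h⁻¹, so CL = k·Vd = 0.01925 × 690.0 = 13.28 L/h
D = CL × Css × τ / F = 13.28 × 3.9 × 8 / 0.88 = 470.8 mg

471 mg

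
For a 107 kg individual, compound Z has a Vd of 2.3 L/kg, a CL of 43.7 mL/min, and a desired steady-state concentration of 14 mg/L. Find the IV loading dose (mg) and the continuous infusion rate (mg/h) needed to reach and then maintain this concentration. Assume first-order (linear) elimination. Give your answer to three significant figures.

(a) 3450 mg; (b) 36.7 mg/h

Vd(total) = 107 kg × 2.3 L/kg = 246.1 L
LD = Vd · C_target = 246.1 × 14 = 3445 mg
CL = 43.7 mL/min = 43.7 × 0.06 = 2.622 L/h
Infusion rate = 2.622 L/h × 14 mg/L = 36.71 mg/h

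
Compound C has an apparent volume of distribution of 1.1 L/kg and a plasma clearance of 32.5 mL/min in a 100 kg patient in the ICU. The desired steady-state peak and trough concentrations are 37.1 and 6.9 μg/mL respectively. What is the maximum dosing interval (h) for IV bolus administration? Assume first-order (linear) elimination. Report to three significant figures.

Vd = 1.1 L/kg × 100 kg = 110.0 L
CL = 32.5 mL/min × 60/1000 = 1.950 L/h
k = CL / Vd = 1.950 / 110.0 = 0.01773 h⁻¹
Between IV bolus doses, concentration decays as C = C₀·e^(−kτ), so C_peak/C_trough = e^(kτ).
τ_max = ln(C_peak/C_trough) / k = ln(37.1/6.9) / 0.01773 = 1.682 / 0.01773 = 94.87 h

94.9 h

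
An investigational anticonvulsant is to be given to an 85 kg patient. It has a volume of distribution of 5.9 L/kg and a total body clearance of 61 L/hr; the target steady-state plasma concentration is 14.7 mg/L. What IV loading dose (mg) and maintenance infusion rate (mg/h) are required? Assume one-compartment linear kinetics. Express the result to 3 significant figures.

(a) 7370 mg; (b) 897 mg/h

Vd(total) = 85 kg × 5.9 L/kg = 501.5 L
LD = Vd · C_target = 501.5 × 14.7 = 7372 mg
Infusion rate = 61.00 L/h × 14.7 mg/L = 896.7 mg/h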